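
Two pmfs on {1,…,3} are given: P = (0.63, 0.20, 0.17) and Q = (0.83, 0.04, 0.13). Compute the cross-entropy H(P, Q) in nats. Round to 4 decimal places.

1.1080 nats

H(P,Q) = −Σ p·ln q.
  −0.63·ln(0.83) = 0.11739
  −0.20·ln(0.04) = 0.64378
  −0.17·ln(0.13) = 0.34684
H(P,Q) = 1.1080 nats.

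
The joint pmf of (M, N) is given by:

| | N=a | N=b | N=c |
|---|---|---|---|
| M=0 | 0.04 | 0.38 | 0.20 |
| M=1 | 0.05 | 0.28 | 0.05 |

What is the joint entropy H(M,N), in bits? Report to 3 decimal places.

H(M,N) = −Σ p(x,y)·log₂ p(x,y) over all 6 cells.
  cell (0,a): −0.04·log₂0.04 = 0.1858
  cell (0,b): −0.38·log₂0.38 = 0.5305
  cell (0,c): −0.20·log₂0.20 = 0.4644
  cell (1,a): −0.05·log₂0.05 = 0.2161
  cell (1,b): −0.28·log₂0.28 = 0.5142
  cell (1,c): −0.05·log₂0.05 = 0.2161
Sum = 2.127 bits.

2.127 bits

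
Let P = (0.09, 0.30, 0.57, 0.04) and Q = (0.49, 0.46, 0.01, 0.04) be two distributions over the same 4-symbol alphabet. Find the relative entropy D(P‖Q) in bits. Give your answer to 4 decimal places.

2.9197 bits

D(P‖Q) = Σ p·log₂(p/q).
  0.09·log₂(0.09/0.49) = -0.22003
  0.30·log₂(0.30/0.46) = -0.18500
  0.57·log₂(0.57/0.01) = 3.32475
  0.04·log₂(0.04/0.04) = 0.00000
D(P‖Q) = 2.9197 bits.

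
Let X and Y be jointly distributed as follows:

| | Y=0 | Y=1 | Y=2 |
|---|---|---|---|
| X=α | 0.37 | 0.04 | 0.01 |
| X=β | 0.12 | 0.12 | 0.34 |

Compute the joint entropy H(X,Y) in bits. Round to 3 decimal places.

2.046 bits

H(X,Y) = −Σ p(x,y)·log₂ p(x,y) over all 6 cells.
  cell (α,0): −0.37·log₂0.37 = 0.5307
  cell (α,1): −0.04·log₂0.04 = 0.1858
  cell (α,2): −0.01·log₂0.01 = 0.0664
  cell (β,0): −0.12·log₂0.12 = 0.3671
  cell (β,1): −0.12·log₂0.12 = 0.3671
  cell (β,2): −0.34·log₂0.34 = 0.5292
Sum = 2.046 bits.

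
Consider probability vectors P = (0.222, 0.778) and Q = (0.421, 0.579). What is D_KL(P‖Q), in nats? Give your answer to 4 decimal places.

D(P‖Q) = Σ p·ln(p/q).
  0.222·ln(0.222/0.421) = -0.14207
  0.778·ln(0.778/0.579) = 0.22984
D(P‖Q) = 0.0878 nats.

0.0878 nats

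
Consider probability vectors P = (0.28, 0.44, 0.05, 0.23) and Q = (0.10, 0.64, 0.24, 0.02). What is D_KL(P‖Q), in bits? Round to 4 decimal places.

D(P‖Q) = Σ p·log₂(p/q).
  0.28·log₂(0.28/0.10) = 0.41592
  0.44·log₂(0.44/0.64) = -0.23785
  0.05·log₂(0.05/0.24) = -0.11315
  0.23·log₂(0.23/0.02) = 0.81042
D(P‖Q) = 0.8753 bits.

0.8753 bits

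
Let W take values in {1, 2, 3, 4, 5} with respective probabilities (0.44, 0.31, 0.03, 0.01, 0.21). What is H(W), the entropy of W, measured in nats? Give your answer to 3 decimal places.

1.203 nats

H(W) = −Σ p·ln p.
  −(0.44)·ln(0.44) = 0.3612
  −(0.31)·ln(0.31) = 0.3631
  −(0.03)·ln(0.03) = 0.1052
  −(0.01)·ln(0.01) = 0.0461
  −(0.21)·ln(0.21) = 0.3277
Sum: 0.3612 + 0.3631 + 0.1052 + 0.0461 + 0.3277 = 1.203 nats.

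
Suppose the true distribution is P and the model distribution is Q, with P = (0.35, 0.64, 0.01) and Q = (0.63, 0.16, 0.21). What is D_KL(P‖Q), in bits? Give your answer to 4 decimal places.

0.9393 bits

D(P‖Q) = Σ p·log₂(p/q).
  0.35·log₂(0.35/0.63) = -0.29680
  0.64·log₂(0.64/0.16) = 1.28000
  0.01·log₂(0.01/0.21) = -0.04392
D(P‖Q) = 0.9393 bits.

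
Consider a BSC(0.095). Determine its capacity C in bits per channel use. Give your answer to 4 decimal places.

0.5471 bits

Binary symmetric channel: C = 1 − h₂(ε) where h₂ is the binary entropy function.
h₂(0.095) = −0.095·log₂0.095 − 0.905·log₂0.905 = 0.4529.
C = 1 − 0.4529 = 0.5471 bits per channel use.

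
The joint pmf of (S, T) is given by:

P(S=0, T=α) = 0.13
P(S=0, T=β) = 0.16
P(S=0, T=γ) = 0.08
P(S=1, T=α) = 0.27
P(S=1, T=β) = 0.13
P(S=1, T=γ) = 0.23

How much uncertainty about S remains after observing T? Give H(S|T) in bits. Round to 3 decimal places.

Chain rule: H(S|T) = H(S,T) − H(T).
Marginals: p(S) = (0.3700, 0.6300), p(T) = (0.4000, 0.2900, 0.3100).
H(S,T) = 2.4775 bits; H(T) = 1.5705 bits.
H(S|T) = 2.4775 − 1.5705 = 0.907 bits.

0.907 bits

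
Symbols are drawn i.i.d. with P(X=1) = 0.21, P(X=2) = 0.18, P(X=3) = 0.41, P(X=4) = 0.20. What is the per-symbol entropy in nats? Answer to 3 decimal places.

H(X) = −Σ p·ln p.
  −(0.21)·ln(0.21) = 0.3277
  −(0.18)·ln(0.18) = 0.3087
  −(0.41)·ln(0.41) = 0.3656
  −(0.20)·ln(0.20) = 0.3219
Sum: 0.3277 + 0.3087 + 0.3656 + 0.3219 = 1.324 nats.

1.324 nats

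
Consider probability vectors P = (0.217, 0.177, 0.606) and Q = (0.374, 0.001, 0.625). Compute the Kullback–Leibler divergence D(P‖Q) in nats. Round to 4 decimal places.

0.7793 nats

D(P‖Q) = Σ p·ln(p/q).
  0.217·ln(0.217/0.374) = -0.11813
  0.177·ln(0.177/0.001) = 0.91618
  0.606·ln(0.606/0.625) = -0.01871
D(P‖Q) = 0.7793 nats.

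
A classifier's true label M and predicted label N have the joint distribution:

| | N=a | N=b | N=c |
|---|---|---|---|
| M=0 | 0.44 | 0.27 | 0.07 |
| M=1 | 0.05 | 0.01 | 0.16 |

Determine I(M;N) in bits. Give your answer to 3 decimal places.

0.261 bits

Marginals: p(M) = (0.7800, 0.2200), p(N) = (0.4900, 0.2800, 0.2300).
I(M;N) = Σ p(x,y)·log₂[p(x,y)/(p(x)p(y))].
  (0,a): 0.44·log₂(1.1512) = 0.0894
  (0,b): 0.27·log₂(1.2363) = 0.0826
  (0,c): 0.07·log₂(0.3902) = -0.0950
  (1,a): 0.05·log₂(0.4638) = -0.0554
  (1,b): 0.01·log₂(0.1623) = -0.0262
  (1,c): 0.16·log₂(3.1621) = 0.2657
Sum = 0.261 bits.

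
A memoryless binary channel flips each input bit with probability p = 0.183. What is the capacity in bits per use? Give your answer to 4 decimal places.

Binary symmetric channel: C = 1 − h₂(ε) where h₂ is the binary entropy function.
h₂(0.183) = −0.183·log₂0.183 − 0.817·log₂0.817 = 0.6866.
C = 1 − 0.6866 = 0.3134 bits per channel use.

0.3134 bits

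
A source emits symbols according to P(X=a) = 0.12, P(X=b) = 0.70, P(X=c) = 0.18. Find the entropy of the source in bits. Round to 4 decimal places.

1.1726 bits

H(X) = −Σ p·log₂ p.
  −(0.12)·log₂(0.12) = 0.36707
  −(0.70)·log₂(0.70) = 0.36020
  −(0.18)·log₂(0.18) = 0.44531
Sum: 0.36707 + 0.36020 + 0.44531 = 1.1726 bits.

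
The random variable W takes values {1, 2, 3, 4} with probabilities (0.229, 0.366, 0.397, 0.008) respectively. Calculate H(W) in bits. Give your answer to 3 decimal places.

1.603 bits

H(W) = −Σ p·log₂ p.
  −(0.229)·log₂(0.229) = 0.4870
  −(0.366)·log₂(0.366) = 0.5307
  −(0.397)·log₂(0.397) = 0.5291
  −(0.008)·log₂(0.008) = 0.0557
Sum: 0.4870 + 0.5307 + 0.5291 + 0.0557 = 1.603 bits.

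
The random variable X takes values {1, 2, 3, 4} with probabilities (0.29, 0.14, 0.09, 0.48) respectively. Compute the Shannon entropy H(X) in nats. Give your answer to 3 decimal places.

H(X) = −Σ p·ln p.
  −(0.29)·ln(0.29) = 0.3590
  −(0.14)·ln(0.14) = 0.2753
  −(0.09)·ln(0.09) = 0.2167
  −(0.48)·ln(0.48) = 0.3523
Sum: 0.3590 + 0.2753 + 0.2167 + 0.3523 = 1.203 nats.

1.203 nats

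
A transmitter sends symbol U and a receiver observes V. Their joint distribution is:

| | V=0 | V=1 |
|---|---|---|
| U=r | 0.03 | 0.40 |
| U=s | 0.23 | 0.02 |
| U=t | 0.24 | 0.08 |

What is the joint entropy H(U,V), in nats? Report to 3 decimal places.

H(U,V) = −Σ p(x,y)·ln p(x,y) over all 6 cells.
  cell (r,0): −0.03·ln0.03 = 0.1052
  cell (r,1): −0.40·ln0.40 = 0.3665
  cell (s,0): −0.23·ln0.23 = 0.3380
  cell (s,1): −0.02·ln0.02 = 0.0782
  cell (t,0): −0.24·ln0.24 = 0.3425
  cell (t,1): −0.08·ln0.08 = 0.2021
Sum = 1.433 nats.

1.433 nats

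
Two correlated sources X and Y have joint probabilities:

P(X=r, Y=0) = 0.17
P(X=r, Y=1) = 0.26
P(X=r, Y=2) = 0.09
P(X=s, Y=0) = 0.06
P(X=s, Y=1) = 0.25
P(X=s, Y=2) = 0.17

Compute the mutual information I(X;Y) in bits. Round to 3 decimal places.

Marginals: p(X) = (0.5200, 0.4800), p(Y) = (0.2300, 0.5100, 0.2600).
I(X;Y) = Σ p(x,y)·log₂[p(x,y)/(p(x)p(y))].
  (r,0): 0.17·log₂(1.4214) = 0.0862
  (r,1): 0.26·log₂(0.9804) = -0.0074
  (r,2): 0.09·log₂(0.6657) = -0.0528
  (s,0): 0.06·log₂(0.5435) = -0.0528
  (s,1): 0.25·log₂(1.0212) = 0.0076
  (s,2): 0.17·log₂(1.3622) = 0.0758
Sum = 0.057 bits.

0.057 bits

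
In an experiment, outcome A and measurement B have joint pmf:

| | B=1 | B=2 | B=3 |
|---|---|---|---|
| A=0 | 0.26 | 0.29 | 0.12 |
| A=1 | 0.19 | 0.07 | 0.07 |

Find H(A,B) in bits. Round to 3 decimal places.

2.383 bits

H(A,B) = −Σ p(x,y)·log₂ p(x,y) over all 6 cells.
  cell (0,1): −0.26·log₂0.26 = 0.5053
  cell (0,2): −0.29·log₂0.29 = 0.5179
  cell (0,3): −0.12·log₂0.12 = 0.3671
  cell (1,1): −0.19·log₂0.19 = 0.4552
  cell (1,2): −0.07·log₂0.07 = 0.2686
  cell (1,3): −0.07·log₂0.07 = 0.2686
Sum = 2.383 bits.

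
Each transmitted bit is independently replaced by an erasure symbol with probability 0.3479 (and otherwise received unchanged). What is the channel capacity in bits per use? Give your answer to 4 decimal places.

Binary erasure channel: capacity C = 1 − ε.
C = 1 − 0.3479 = 0.6521 bits per channel use.

0.6521 bits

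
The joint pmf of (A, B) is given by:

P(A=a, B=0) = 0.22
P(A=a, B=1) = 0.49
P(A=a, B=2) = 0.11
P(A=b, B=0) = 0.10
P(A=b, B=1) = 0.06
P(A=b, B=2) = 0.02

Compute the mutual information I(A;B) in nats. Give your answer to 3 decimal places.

Marginals: p(A) = (0.8200, 0.1800), p(B) = (0.3200, 0.5500, 0.1300).
I(A;B) = H(A) + H(B) − H(A,B).
H(A) = 0.4714, H(B) = 0.9587, H(A,B) = 1.4028.
I(A;B) = 0.4714 + 0.9587 − 1.4028 = 0.027 nats.

0.027 nats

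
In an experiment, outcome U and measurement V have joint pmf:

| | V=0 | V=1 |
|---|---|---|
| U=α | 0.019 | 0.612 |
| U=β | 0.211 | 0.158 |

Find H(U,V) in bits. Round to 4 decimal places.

H(U,V) = −Σ p(x,y)·log₂ p(x,y) over all 4 cells.
  cell (α,0): −0.019·log₂0.019 = 0.10864
  cell (α,1): −0.612·log₂0.612 = 0.43354
  cell (β,0): −0.211·log₂0.211 = 0.47363
  cell (β,1): −0.158·log₂0.158 = 0.42060
Sum = 1.4364 bits.

1.4364 bits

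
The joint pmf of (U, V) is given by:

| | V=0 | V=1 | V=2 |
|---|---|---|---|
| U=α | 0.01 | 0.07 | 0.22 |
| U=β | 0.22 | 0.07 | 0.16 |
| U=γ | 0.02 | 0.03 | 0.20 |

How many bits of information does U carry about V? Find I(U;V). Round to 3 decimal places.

Marginals: p(U) = (0.3000, 0.4500, 0.2500), p(V) = (0.2500, 0.1700, 0.5800).
I(U;V) = Σ p(x,y)·log₂[p(x,y)/(p(x)p(y))].
  (α,0): 0.01·log₂(0.1333) = -0.0291
  (α,1): 0.07·log₂(1.3725) = 0.0320
  (α,2): 0.22·log₂(1.2644) = 0.0745
  (β,0): 0.22·log₂(1.9556) = 0.2129
  (β,1): 0.07·log₂(0.9150) = -0.0090
  (β,2): 0.16·log₂(0.6130) = -0.1130
  (γ,0): 0.02·log₂(0.3200) = -0.0329
  (γ,1): 0.03·log₂(0.7059) = -0.0151
  (γ,2): 0.20·log₂(1.3793) = 0.0928
Sum = 0.213 bits.

0.213 bits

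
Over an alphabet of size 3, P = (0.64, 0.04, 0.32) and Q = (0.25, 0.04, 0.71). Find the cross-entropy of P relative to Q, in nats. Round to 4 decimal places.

1.1256 nats

H(P,Q) = −Σ p·ln q.
  −0.64·ln(0.25) = 0.88723
  −0.04·ln(0.04) = 0.12876
  −0.32·ln(0.71) = 0.10960
H(P,Q) = 1.1256 nats.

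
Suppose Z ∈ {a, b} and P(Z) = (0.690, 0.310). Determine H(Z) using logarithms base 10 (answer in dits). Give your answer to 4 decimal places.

H(Z) = −Σ p·log₁₀ p.
  −(0.690)·log₁₀(0.690) = 0.11119
  −(0.310)·log₁₀(0.310) = 0.15768
Sum: 0.11119 + 0.15768 = 0.2689 dits.

0.2689 dits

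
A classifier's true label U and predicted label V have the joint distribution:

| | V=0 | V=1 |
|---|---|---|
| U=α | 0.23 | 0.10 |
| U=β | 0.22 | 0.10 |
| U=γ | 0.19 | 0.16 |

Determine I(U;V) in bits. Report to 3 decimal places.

0.016 bits

Marginals: p(U) = (0.3300, 0.3200, 0.3500), p(V) = (0.6400, 0.3600).
I(U;V) = Σ p(x,y)·log₂[p(x,y)/(p(x)p(y))].
  (α,0): 0.23·log₂(1.0890) = 0.0283
  (α,1): 0.10·log₂(0.8418) = -0.0249
  (β,0): 0.22·log₂(1.0742) = 0.0227
  (β,1): 0.10·log₂(0.8681) = -0.0204
  (γ,0): 0.19·log₂(0.8482) = -0.0451
  (γ,1): 0.16·log₂(1.2698) = 0.0551
Sum = 0.016 bits.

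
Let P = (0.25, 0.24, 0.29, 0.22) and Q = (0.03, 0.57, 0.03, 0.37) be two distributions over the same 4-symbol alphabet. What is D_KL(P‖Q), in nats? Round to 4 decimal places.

0.8660 nats

D(P‖Q) = Σ p·ln(p/q).
  0.25·ln(0.25/0.03) = 0.53007
  0.24·ln(0.24/0.57) = -0.20760
  0.29·ln(0.29/0.03) = 0.65792
  0.22·ln(0.22/0.37) = -0.11437
D(P‖Q) = 0.8660 nats.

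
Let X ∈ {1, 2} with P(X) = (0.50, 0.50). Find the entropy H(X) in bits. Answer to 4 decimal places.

H(X) = −Σ p·log₂ p.
  −(0.50)·log₂(0.50) = 0.50000
  −(0.50)·log₂(0.50) = 0.50000
Sum: 0.50000 + 0.50000 = 1.0000 bits.

1.0000 bits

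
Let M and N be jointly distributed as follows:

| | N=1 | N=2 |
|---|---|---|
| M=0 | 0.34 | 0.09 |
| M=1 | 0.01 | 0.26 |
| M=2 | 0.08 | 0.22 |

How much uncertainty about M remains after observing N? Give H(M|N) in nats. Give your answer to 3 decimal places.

Marginals: p(M) = (0.4300, 0.2700, 0.3000), p(N) = (0.4300, 0.5700).
H(M|N) = Σ p(N) · H(M|N=·).
  N=1: p=0.4300, H(M|N=1) = 0.5860
  N=2: p=0.5700, H(M|N=2) = 1.0169
Weighted sum = 0.832 nats.

0.832 nats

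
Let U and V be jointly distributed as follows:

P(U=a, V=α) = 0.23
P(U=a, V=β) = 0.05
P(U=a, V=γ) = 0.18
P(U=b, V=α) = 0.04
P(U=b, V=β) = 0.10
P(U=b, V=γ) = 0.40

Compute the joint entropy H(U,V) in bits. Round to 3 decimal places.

H(U,V) = −Σ p(x,y)·log₂ p(x,y) over all 6 cells.
  cell (a,α): −0.23·log₂0.23 = 0.4877
  cell (a,β): −0.05·log₂0.05 = 0.2161
  cell (a,γ): −0.18·log₂0.18 = 0.4453
  cell (b,α): −0.04·log₂0.04 = 0.1858
  cell (b,β): −0.10·log₂0.10 = 0.3322
  cell (b,γ): −0.40·log₂0.40 = 0.5288
Sum = 2.196 bits.

2.196 bits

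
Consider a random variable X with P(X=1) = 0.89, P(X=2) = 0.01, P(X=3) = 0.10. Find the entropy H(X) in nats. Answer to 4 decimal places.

0.3800 nats

H(X) = −Σ p·ln p.
  −(0.89)·ln(0.89) = 0.10372
  −(0.01)·ln(0.01) = 0.04605
  −(0.10)·ln(0.10) = 0.23026
Sum: 0.10372 + 0.04605 + 0.23026 = 0.3800 nats.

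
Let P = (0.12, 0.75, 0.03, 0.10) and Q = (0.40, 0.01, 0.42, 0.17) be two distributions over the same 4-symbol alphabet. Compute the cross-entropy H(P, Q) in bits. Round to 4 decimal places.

H(P,Q) = −Σ p·log₂ q.
  −0.12·log₂(0.40) = 0.15863
  −0.75·log₂(0.01) = 4.98289
  −0.03·log₂(0.42) = 0.03755
  −0.10·log₂(0.17) = 0.25564
H(P,Q) = 5.4347 bits.

5.4347 bits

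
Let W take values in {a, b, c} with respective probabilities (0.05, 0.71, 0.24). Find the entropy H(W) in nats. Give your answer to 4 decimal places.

H(W) = −Σ p·ln p.
  −(0.05)·ln(0.05) = 0.14979
  −(0.71)·ln(0.71) = 0.24317
  −(0.24)·ln(0.24) = 0.34251
Sum: 0.14979 + 0.24317 + 0.34251 = 0.7355 nats.

0.7355 nats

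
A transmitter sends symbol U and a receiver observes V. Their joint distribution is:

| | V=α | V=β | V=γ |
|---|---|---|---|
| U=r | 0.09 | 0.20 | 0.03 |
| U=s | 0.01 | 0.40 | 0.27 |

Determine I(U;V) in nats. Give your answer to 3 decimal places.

Marginals: p(U) = (0.3200, 0.6800), p(V) = (0.1000, 0.6000, 0.3000).
I(U;V) = Σ p(x,y)·ln[p(x,y)/(p(x)p(y))].
  (r,α): 0.09·ln(2.8125) = 0.0931
  (r,β): 0.20·ln(1.0417) = 0.0082
  (r,γ): 0.03·ln(0.3125) = -0.0349
  (s,α): 0.01·ln(0.1471) = -0.0192
  (s,β): 0.40·ln(0.9804) = -0.0079
  (s,γ): 0.27·ln(1.3235) = 0.0757
Sum = 0.115 nats.

0.115 nats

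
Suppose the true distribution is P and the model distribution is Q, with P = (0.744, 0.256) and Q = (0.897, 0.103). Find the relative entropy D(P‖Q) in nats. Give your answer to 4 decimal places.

0.0939 nats

D(P‖Q) = Σ p·ln(p/q).
  0.744·ln(0.744/0.897) = -0.13914
  0.256·ln(0.256/0.103) = 0.23307
D(P‖Q) = 0.0939 nats.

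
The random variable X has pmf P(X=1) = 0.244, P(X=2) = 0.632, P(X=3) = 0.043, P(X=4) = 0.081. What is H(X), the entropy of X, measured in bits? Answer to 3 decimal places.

1.404 bits

H(X) = −Σ p·log₂ p.
  −(0.244)·log₂(0.244) = 0.4966
  −(0.632)·log₂(0.632) = 0.4184
  −(0.043)·log₂(0.043) = 0.1952
  −(0.081)·log₂(0.081) = 0.2937
Sum: 0.4966 + 0.4184 + 0.1952 + 0.2937 = 1.404 bits.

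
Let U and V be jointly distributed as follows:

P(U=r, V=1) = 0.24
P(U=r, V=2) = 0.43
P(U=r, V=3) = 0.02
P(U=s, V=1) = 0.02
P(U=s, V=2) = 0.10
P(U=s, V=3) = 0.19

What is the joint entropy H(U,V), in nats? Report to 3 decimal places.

1.408 nats

H(U,V) = −Σ p(x,y)·ln p(x,y) over all 6 cells.
  cell (r,1): −0.24·ln0.24 = 0.3425
  cell (r,2): −0.43·ln0.43 = 0.3629
  cell (r,3): −0.02·ln0.02 = 0.0782
  cell (s,1): −0.02·ln0.02 = 0.0782
  cell (s,2): −0.10·ln0.10 = 0.2303
  cell (s,3): −0.19·ln0.19 = 0.3155
Sum = 1.408 nats.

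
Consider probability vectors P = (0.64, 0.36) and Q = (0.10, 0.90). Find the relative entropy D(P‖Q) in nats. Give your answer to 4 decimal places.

0.8582 nats

D(P‖Q) = Σ p·ln(p/q).
  0.64·ln(0.64/0.10) = 1.18803
  0.36·ln(0.36/0.90) = -0.32986
D(P‖Q) = 0.8582 nats.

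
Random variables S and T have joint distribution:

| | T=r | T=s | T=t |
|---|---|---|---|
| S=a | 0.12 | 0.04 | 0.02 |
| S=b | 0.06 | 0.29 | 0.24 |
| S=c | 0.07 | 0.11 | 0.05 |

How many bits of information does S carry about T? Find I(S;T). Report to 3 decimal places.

0.171 bits

Marginals: p(S) = (0.1800, 0.5900, 0.2300), p(T) = (0.2500, 0.4400, 0.3100).
I(S;T) = H(S) + H(T) − H(S,T).
H(S) = 1.3821, H(T) = 1.5449, H(S,T) = 2.7562.
I(S;T) = 1.3821 + 1.5449 − 2.7562 = 0.171 bits.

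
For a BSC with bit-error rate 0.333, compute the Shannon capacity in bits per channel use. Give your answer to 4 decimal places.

0.0820 bits

Binary symmetric channel: C = 1 − h₂(ε) where h₂ is the binary entropy function.
h₂(0.333) = −0.333·log₂0.333 − 0.667·log₂0.667 = 0.9180.
C = 1 − 0.9180 = 0.0820 bits per channel use.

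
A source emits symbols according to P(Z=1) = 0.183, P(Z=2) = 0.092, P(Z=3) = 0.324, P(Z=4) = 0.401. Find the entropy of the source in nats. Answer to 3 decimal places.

H(Z) = −Σ p·ln p.
  −(0.183)·ln(0.183) = 0.3108
  −(0.092)·ln(0.092) = 0.2195
  −(0.324)·ln(0.324) = 0.3652
  −(0.401)·ln(0.401) = 0.3664
Sum: 0.3108 + 0.2195 + 0.3652 + 0.3664 = 1.262 nats.

1.262 nats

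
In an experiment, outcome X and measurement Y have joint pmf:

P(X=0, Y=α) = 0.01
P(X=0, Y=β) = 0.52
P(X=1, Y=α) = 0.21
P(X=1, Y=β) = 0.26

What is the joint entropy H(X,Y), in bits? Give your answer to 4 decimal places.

1.5351 bits

H(X,Y) = −Σ p(x,y)·log₂ p(x,y) over all 4 cells.
  cell (0,α): −0.01·log₂0.01 = 0.06644
  cell (0,β): −0.52·log₂0.52 = 0.49058
  cell (1,α): −0.21·log₂0.21 = 0.47282
  cell (1,β): −0.26·log₂0.26 = 0.50529
Sum = 1.5351 bits.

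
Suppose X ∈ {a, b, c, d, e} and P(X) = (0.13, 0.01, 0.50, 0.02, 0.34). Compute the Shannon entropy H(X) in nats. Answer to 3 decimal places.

H(X) = −Σ p·ln p.
  −(0.13)·ln(0.13) = 0.2652
  −(0.01)·ln(0.01) = 0.0461
  −(0.50)·ln(0.50) = 0.3466
  −(0.02)·ln(0.02) = 0.0782
  −(0.34)·ln(0.34) = 0.3668
Sum: 0.2652 + 0.0461 + 0.3466 + 0.0782 + 0.3668 = 1.103 nats.

1.103 nats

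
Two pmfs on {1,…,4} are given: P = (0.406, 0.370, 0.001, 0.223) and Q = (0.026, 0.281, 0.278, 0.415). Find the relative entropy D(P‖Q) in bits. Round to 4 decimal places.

D(P‖Q) = Σ p·log₂(p/q).
  0.406·log₂(0.406/0.026) = 1.60975
  0.370·log₂(0.370/0.281) = 0.14687
  0.001·log₂(0.001/0.278) = -0.00812
  0.223·log₂(0.223/0.415) = -0.19982
D(P‖Q) = 1.5487 bits.

1.5487 bits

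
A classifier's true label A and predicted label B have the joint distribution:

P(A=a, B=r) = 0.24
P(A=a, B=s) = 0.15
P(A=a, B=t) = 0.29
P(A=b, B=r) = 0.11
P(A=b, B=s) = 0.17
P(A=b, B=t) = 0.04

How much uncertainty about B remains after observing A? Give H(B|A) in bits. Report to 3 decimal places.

1.489 bits

Chain rule: H(B|A) = H(A,B) − H(A).
Marginals: p(A) = (0.6800, 0.3200), p(B) = (0.3500, 0.3200, 0.3300).
H(A,B) = 2.3932 bits; H(A) = 0.9044 bits.
H(B|A) = 2.3932 − 0.9044 = 1.489 bits.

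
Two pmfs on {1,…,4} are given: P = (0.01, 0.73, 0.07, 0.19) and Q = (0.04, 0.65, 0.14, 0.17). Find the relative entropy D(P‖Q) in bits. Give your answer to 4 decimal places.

D(P‖Q) = Σ p·log₂(p/q).
  0.01·log₂(0.01/0.04) = -0.02000
  0.73·log₂(0.73/0.65) = 0.12224
  0.07·log₂(0.07/0.14) = -0.07000
  0.19·log₂(0.19/0.17) = 0.03049
D(P‖Q) = 0.0627 bits.

0.0627 bits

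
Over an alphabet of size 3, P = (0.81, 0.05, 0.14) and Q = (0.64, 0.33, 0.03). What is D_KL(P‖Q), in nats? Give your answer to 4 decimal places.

D(P‖Q) = Σ p·ln(p/q).
  0.81·ln(0.81/0.64) = 0.19081
  0.05·ln(0.05/0.33) = -0.09435
  0.14·ln(0.14/0.03) = 0.21566
D(P‖Q) = 0.3121 nats.

0.3121 nats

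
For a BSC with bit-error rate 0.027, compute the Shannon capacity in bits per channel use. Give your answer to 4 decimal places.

Binary symmetric channel: C = 1 − h₂(ε) where h₂ is the binary entropy function.
h₂(0.027) = −0.027·log₂0.027 − 0.973·log₂0.973 = 0.1791.
C = 1 − 0.1791 = 0.8209 bits per channel use.

0.8209 bits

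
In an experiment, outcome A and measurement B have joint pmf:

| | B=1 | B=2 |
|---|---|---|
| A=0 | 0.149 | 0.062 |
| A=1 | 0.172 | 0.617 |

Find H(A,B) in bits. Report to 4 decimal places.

H(A,B) = −Σ p(x,y)·log₂ p(x,y) over all 4 cells.
  cell (0,1): −0.149·log₂0.149 = 0.40925
  cell (0,2): −0.062·log₂0.062 = 0.24872
  cell (1,1): −0.172·log₂0.172 = 0.43680
  cell (1,2): −0.617·log₂0.617 = 0.42984
Sum = 1.5246 bits.

1.5246 bits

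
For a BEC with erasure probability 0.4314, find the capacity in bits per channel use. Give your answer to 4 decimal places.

0.5686 bits

Binary erasure channel: capacity C = 1 − ε.
C = 1 − 0.4314 = 0.5686 bits per channel use.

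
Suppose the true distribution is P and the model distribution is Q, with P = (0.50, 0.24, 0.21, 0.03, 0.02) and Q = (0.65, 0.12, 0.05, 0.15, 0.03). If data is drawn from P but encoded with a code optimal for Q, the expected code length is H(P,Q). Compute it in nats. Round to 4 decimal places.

H(P,Q) = −Σ p·ln q.
  −0.50·ln(0.65) = 0.21539
  −0.24·ln(0.12) = 0.50886
  −0.21·ln(0.05) = 0.62910
  −0.03·ln(0.15) = 0.05691
  −0.02·ln(0.03) = 0.07013
H(P,Q) = 1.4804 nats.

1.4804 nats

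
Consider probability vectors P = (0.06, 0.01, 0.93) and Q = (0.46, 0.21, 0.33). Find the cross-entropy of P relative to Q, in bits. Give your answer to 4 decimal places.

1.5772 bits

H(P,Q) = −Σ p·log₂ q.
  −0.06·log₂(0.46) = 0.06722
  −0.01·log₂(0.21) = 0.02252
  −0.93·log₂(0.33) = 1.48750
H(P,Q) = 1.5772 bits.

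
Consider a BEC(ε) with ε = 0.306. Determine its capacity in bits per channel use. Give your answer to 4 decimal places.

Binary erasure channel: capacity C = 1 − ε.
C = 1 − 0.306 = 0.6940 bits per channel use.

0.6940 bits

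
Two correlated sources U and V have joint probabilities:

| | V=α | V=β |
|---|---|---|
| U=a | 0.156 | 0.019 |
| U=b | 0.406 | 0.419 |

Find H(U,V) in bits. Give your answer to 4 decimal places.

H(U,V) = −Σ p(x,y)·log₂ p(x,y) over all 4 cells.
  cell (a,α): −0.156·log₂0.156 = 0.41814
  cell (a,β): −0.019·log₂0.019 = 0.10864
  cell (b,α): −0.406·log₂0.406 = 0.52798
  cell (b,β): −0.419·log₂0.419 = 0.52584
Sum = 1.5806 bits.

1.5806 bits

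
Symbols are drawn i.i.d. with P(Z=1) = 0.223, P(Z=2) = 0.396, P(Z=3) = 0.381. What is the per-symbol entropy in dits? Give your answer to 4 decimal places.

0.4643 dits

H(Z) = −Σ p·log₁₀ p.
  −(0.223)·log₁₀(0.223) = 0.14533
  −(0.396)·log₁₀(0.396) = 0.15931
  −(0.381)·log₁₀(0.381) = 0.15967
Sum: 0.14533 + 0.15931 + 0.15967 = 0.4643 dits.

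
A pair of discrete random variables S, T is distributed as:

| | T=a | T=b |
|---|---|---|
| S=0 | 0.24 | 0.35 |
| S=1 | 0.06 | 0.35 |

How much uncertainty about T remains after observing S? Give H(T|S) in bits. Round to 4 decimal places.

Marginals: p(S) = (0.5900, 0.4100), p(T) = (0.3000, 0.7000).
H(T|S) = Σ p(S) · H(T|S=·).
  S=0: p=0.5900, H(T|S=0) = 0.9748
  S=1: p=0.4100, H(T|S=1) = 0.6006
Weighted sum = 0.8214 bits.

0.8214 bits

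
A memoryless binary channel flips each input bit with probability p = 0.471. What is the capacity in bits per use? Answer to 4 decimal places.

0.0024 bits

Binary symmetric channel: C = 1 − h₂(ε) where h₂ is the binary entropy function.
h₂(0.471) = −0.471·log₂0.471 − 0.529·log₂0.529 = 0.9976.
C = 1 − 0.9976 = 0.0024 bits per channel use.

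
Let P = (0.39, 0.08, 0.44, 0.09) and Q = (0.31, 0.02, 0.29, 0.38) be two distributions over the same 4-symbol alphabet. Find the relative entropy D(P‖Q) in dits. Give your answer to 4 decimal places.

0.1104 dits

D(P‖Q) = Σ p·log₁₀(p/q).
  0.39·log₁₀(0.39/0.31) = 0.03888
  0.08·log₁₀(0.08/0.02) = 0.04816
  0.44·log₁₀(0.44/0.29) = 0.07966
  0.09·log₁₀(0.09/0.38) = -0.05630
D(P‖Q) = 0.1104 dits.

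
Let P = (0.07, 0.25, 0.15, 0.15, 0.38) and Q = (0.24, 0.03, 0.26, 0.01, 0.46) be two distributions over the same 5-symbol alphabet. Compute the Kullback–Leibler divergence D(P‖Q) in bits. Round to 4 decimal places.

1.0026 bits

D(P‖Q) = Σ p·log₂(p/q).
  0.07·log₂(0.07/0.24) = -0.12443
  0.25·log₂(0.25/0.03) = 0.76472
  0.15·log₂(0.15/0.26) = -0.11903
  0.15·log₂(0.15/0.01) = 0.58603
  0.38·log₂(0.38/0.46) = -0.10474
D(P‖Q) = 1.0026 bits.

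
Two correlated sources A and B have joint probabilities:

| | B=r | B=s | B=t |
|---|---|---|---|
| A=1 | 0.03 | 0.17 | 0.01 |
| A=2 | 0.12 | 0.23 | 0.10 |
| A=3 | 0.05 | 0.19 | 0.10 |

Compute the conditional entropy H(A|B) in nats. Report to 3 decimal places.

Chain rule: H(A|B) = H(A,B) − H(B).
Marginals: p(A) = (0.2100, 0.4500, 0.3400), p(B) = (0.2000, 0.5900, 0.2100).
H(A,B) = 1.9708 nats; H(B) = 0.9609 nats.
H(A|B) = 1.9708 − 0.9609 = 1.010 nats.

1.010 nats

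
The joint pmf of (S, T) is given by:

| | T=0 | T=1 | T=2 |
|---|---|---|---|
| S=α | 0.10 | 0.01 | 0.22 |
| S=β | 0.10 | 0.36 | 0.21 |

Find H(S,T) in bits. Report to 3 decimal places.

H(S,T) = −Σ p(x,y)·log₂ p(x,y) over all 6 cells.
  cell (α,0): −0.10·log₂0.10 = 0.3322
  cell (α,1): −0.01·log₂0.01 = 0.0664
  cell (α,2): −0.22·log₂0.22 = 0.4806
  cell (β,0): −0.10·log₂0.10 = 0.3322
  cell (β,1): −0.36·log₂0.36 = 0.5306
  cell (β,2): −0.21·log₂0.21 = 0.4728
Sum = 2.215 bits.

2.215 bits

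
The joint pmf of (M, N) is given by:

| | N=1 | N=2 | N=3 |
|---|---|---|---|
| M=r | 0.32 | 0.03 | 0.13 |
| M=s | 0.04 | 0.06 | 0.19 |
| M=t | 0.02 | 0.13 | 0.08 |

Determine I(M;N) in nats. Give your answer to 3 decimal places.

Marginals: p(M) = (0.4800, 0.2900, 0.2300), p(N) = (0.3800, 0.2200, 0.4000).
I(M;N) = H(M) + H(N) − H(M,N).
H(M) = 1.0493, H(N) = 1.0673, H(M,N) = 1.8937.
I(M;N) = 1.0493 + 1.0673 − 1.8937 = 0.223 nats.

0.223 nats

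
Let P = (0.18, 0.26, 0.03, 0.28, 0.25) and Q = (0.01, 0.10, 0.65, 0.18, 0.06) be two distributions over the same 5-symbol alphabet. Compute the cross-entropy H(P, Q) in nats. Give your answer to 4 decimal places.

H(P,Q) = −Σ p·ln q.
  −0.18·ln(0.01) = 0.82893
  −0.26·ln(0.10) = 0.59867
  −0.03·ln(0.65) = 0.01292
  −0.28·ln(0.18) = 0.48014
  −0.25·ln(0.06) = 0.70335
H(P,Q) = 2.6240 nats.

2.6240 nats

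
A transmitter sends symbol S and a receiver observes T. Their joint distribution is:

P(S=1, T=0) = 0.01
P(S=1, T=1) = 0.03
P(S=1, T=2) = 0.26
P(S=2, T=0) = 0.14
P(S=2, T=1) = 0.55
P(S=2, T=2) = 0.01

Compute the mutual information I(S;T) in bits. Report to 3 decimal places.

0.596 bits

Marginals: p(S) = (0.3000, 0.7000), p(T) = (0.1500, 0.5800, 0.2700).
I(S;T) = Σ p(x,y)·log₂[p(x,y)/(p(x)p(y))].
  (1,0): 0.01·log₂(0.2222) = -0.0217
  (1,1): 0.03·log₂(0.1724) = -0.0761
  (1,2): 0.26·log₂(3.2099) = 0.4375
  (2,0): 0.14·log₂(1.3333) = 0.0581
  (2,1): 0.55·log₂(1.3547) = 0.2409
  (2,2): 0.01·log₂(0.0529) = -0.0424
Sum = 0.596 bits.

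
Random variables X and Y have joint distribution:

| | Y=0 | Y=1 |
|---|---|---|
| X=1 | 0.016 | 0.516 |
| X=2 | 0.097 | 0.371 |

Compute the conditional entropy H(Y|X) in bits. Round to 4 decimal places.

Marginals: p(X) = (0.5320, 0.4680), p(Y) = (0.1130, 0.8870).
H(Y|X) = Σ p(X) · H(Y|X=·).
  X=1: p=0.5320, H(Y|X=1) = 0.1948
  X=2: p=0.4680, H(Y|X=2) = 0.7362
Weighted sum = 0.4482 bits.

0.4482 bits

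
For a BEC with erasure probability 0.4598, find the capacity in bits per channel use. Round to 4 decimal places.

0.5402 bits

Binary erasure channel: capacity C = 1 − ε.
C = 1 − 0.4598 = 0.5402 bits per channel use.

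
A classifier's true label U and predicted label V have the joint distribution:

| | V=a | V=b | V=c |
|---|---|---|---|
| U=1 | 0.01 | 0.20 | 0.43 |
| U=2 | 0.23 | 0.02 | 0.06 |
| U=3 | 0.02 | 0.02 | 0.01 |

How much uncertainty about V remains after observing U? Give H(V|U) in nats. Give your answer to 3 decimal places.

0.720 nats

Marginals: p(U) = (0.6400, 0.3100, 0.0500), p(V) = (0.2600, 0.2400, 0.5000).
H(V|U) = Σ p(U) · H(V|U=·).
  U=1: p=0.6400, H(V|U=1) = 0.6957
  U=2: p=0.3100, H(V|U=2) = 0.7161
  U=3: p=0.0500, H(V|U=3) = 1.0549
Weighted sum = 0.720 nats.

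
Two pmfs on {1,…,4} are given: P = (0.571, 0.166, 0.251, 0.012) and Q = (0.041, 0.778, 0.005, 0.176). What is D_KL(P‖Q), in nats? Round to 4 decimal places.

D(P‖Q) = Σ p·ln(p/q).
  0.571·ln(0.571/0.041) = 1.50391
  0.166·ln(0.166/0.778) = -0.25643
  0.251·ln(0.251/0.005) = 0.98292
  0.012·ln(0.012/0.176) = -0.03223
D(P‖Q) = 2.1982 nats.

2.1982 nats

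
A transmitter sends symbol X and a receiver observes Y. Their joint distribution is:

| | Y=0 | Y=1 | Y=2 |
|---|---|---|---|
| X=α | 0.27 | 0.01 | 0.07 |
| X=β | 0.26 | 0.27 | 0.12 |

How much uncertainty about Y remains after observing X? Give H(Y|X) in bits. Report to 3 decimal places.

1.293 bits

Chain rule: H(Y|X) = H(X,Y) − H(X).
Marginals: p(X) = (0.3500, 0.6500), p(Y) = (0.5300, 0.2800, 0.1900).
H(X,Y) = 2.2274 bits; H(X) = 0.9341 bits.
H(Y|X) = 2.2274 − 0.9341 = 1.293 bits.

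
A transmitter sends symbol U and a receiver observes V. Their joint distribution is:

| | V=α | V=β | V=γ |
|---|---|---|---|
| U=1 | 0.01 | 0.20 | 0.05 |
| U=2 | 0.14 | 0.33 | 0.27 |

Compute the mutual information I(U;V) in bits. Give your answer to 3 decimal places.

Marginals: p(U) = (0.2600, 0.7400), p(V) = (0.1500, 0.5300, 0.3200).
I(U;V) = H(U) + H(V) − H(U,V).
H(U) = 0.8267, H(V) = 1.4220, H(U,V) = 2.1819.
I(U;V) = 0.8267 + 1.4220 − 2.1819 = 0.067 bits.

0.067 bits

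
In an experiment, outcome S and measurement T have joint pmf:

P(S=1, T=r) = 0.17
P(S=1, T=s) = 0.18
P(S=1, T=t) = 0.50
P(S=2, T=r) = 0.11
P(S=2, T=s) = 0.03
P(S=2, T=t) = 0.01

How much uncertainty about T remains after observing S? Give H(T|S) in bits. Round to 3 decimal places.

1.339 bits

Marginals: p(S) = (0.8500, 0.1500), p(T) = (0.2800, 0.2100, 0.5100).
H(T|S) = Σ p(S) · H(T|S=·).
  S=1: p=0.8500, H(T|S=1) = 1.3889
  S=2: p=0.1500, H(T|S=2) = 1.0530
Weighted sum = 1.339 bits.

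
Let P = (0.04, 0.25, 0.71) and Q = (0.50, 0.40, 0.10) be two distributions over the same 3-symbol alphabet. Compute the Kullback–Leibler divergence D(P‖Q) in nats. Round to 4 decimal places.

D(P‖Q) = Σ p·ln(p/q).
  0.04·ln(0.04/0.50) = -0.10103
  0.25·ln(0.25/0.40) = -0.11750
  0.71·ln(0.71/0.10) = 1.39167
D(P‖Q) = 1.1731 nats.

1.1731 nats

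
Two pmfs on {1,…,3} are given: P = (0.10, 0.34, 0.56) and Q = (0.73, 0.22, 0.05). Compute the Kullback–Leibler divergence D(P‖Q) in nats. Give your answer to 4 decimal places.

D(P‖Q) = Σ p·ln(p/q).
  0.10·ln(0.10/0.73) = -0.19879
  0.34·ln(0.34/0.22) = 0.14801
  0.56·ln(0.56/0.05) = 1.35291
D(P‖Q) = 1.3021 nats.

1.3021 nats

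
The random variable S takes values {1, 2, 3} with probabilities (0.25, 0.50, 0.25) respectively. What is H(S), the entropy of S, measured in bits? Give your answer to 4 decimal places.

H(S) = −Σ p·log₂ p.
  −(0.25)·log₂(0.25) = 0.50000
  −(0.50)·log₂(0.50) = 0.50000
  −(0.25)·log₂(0.25) = 0.50000
Sum: 0.50000 + 0.50000 + 0.50000 = 1.5000 bits.

1.5000 bits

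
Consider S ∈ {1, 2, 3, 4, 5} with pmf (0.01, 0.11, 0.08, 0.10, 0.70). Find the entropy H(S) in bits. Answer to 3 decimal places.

1.401 bits

H(S) = −Σ p·log₂ p.
  −(0.01)·log₂(0.01) = 0.0664
  −(0.11)·log₂(0.11) = 0.3503
  −(0.08)·log₂(0.08) = 0.2915
  −(0.10)·log₂(0.10) = 0.3322
  −(0.70)·log₂(0.70) = 0.3602
Sum: 0.0664 + 0.3503 + 0.2915 + 0.3322 + 0.3602 = 1.401 bits.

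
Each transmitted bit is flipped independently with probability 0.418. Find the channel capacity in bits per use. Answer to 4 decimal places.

Binary symmetric channel: C = 1 − h₂(ε) where h₂ is the binary entropy function.
h₂(0.418) = −0.418·log₂0.418 − 0.582·log₂0.582 = 0.9805.
C = 1 − 0.9805 = 0.0195 bits per channel use.

0.0195 bits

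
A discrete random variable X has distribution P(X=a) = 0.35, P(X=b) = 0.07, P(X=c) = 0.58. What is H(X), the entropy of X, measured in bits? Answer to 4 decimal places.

1.2545 bits

H(X) = −Σ p·log₂ p.
  −(0.35)·log₂(0.35) = 0.53010
  −(0.07)·log₂(0.07) = 0.26856
  −(0.58)·log₂(0.58) = 0.45581
Sum: 0.53010 + 0.26856 + 0.45581 = 1.2545 bits.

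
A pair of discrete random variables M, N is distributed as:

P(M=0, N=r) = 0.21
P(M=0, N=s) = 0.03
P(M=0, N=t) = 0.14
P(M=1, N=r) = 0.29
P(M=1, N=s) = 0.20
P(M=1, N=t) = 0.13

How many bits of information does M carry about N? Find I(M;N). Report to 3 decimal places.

Marginals: p(M) = (0.3800, 0.6200), p(N) = (0.5000, 0.2300, 0.2700).
I(M;N) = Σ p(x,y)·log₂[p(x,y)/(p(x)p(y))].
  (0,r): 0.21·log₂(1.1053) = 0.0303
  (0,s): 0.03·log₂(0.3432) = -0.0463
  (0,t): 0.14·log₂(1.3645) = 0.0628
  (1,r): 0.29·log₂(0.9355) = -0.0279
  (1,s): 0.20·log₂(1.4025) = 0.0976
  (1,t): 0.13·log₂(0.7766) = -0.0474
Sum = 0.069 bits.

0.069 bits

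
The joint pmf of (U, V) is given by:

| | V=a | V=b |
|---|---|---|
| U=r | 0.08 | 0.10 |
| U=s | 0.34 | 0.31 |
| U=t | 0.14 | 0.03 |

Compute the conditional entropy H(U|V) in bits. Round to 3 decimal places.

1.236 bits

Marginals: p(U) = (0.1800, 0.6500, 0.1700), p(V) = (0.5600, 0.4400).
H(U|V) = Σ p(V) · H(U|V=·).
  V=a: p=0.5600, H(U|V=a) = 1.3381
  V=b: p=0.4400, H(U|V=b) = 1.1059
Weighted sum = 1.236 bits.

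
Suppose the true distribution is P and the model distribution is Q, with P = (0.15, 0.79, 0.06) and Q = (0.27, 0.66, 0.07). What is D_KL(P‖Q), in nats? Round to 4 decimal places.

D(P‖Q) = Σ p·ln(p/q).
  0.15·ln(0.15/0.27) = -0.08817
  0.79·ln(0.79/0.66) = 0.14204
  0.06·ln(0.06/0.07) = -0.00925
D(P‖Q) = 0.0446 nats.

0.0446 nats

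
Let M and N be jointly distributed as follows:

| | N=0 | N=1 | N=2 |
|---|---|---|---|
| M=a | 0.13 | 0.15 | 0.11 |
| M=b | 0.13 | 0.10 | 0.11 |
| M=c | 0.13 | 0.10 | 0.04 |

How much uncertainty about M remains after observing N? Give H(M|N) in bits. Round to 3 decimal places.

Marginals: p(M) = (0.3900, 0.3400, 0.2700), p(N) = (0.3900, 0.3500, 0.2600).
H(M|N) = Σ p(N) · H(M|N=·).
  N=0: p=0.3900, H(M|N=0) = 1.5850
  N=1: p=0.3500, H(M|N=1) = 1.5567
  N=2: p=0.2600, H(M|N=2) = 1.4655
Weighted sum = 1.544 bits.

1.544 bits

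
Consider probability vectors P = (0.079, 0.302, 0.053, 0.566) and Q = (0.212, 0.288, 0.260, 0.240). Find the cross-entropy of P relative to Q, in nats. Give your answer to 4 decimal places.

1.3776 nats

H(P,Q) = −Σ p·ln q.
  −0.079·ln(0.212) = 0.12254
  −0.302·ln(0.288) = 0.37593
  −0.053·ln(0.260) = 0.07139
  −0.566·ln(0.240) = 0.80775
H(P,Q) = 1.3776 nats.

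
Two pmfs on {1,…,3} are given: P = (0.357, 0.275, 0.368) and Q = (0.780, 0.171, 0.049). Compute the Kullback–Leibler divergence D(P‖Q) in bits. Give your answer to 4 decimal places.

D(P‖Q) = Σ p·log₂(p/q).
  0.357·log₂(0.357/0.780) = -0.40254
  0.275·log₂(0.275/0.171) = 0.18849
  0.368·log₂(0.368/0.049) = 1.07046
D(P‖Q) = 0.8564 bits.

0.8564 bits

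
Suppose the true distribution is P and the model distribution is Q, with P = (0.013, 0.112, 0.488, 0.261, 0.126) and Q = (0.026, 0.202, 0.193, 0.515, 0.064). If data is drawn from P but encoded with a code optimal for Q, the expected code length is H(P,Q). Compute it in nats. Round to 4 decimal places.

H(P,Q) = −Σ p·ln q.
  −0.013·ln(0.026) = 0.04745
  −0.112·ln(0.202) = 0.17914
  −0.488·ln(0.193) = 0.80279
  −0.261·ln(0.515) = 0.17320
  −0.126·ln(0.064) = 0.34636
H(P,Q) = 1.5489 nats.

1.5489 nats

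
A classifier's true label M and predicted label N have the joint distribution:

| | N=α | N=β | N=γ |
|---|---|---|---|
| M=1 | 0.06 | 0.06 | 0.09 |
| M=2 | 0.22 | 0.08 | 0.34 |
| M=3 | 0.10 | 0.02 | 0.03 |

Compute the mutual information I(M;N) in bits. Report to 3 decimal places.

0.066 bits

Marginals: p(M) = (0.2100, 0.6400, 0.1500), p(N) = (0.3800, 0.1600, 0.4600).
I(M;N) = H(M) + H(N) − H(M,N).
H(M) = 1.2954, H(N) = 1.4688, H(M,N) = 2.6978.
I(M;N) = 1.2954 + 1.4688 − 2.6978 = 0.066 bits.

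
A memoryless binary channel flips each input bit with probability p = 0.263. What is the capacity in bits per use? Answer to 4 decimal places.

0.1688 bits

Binary symmetric channel: C = 1 − h₂(ε) where h₂ is the binary entropy function.
h₂(0.263) = −0.263·log₂0.263 − 0.737·log₂0.737 = 0.8312.
C = 1 − 0.8312 = 0.1688 bits per channel use.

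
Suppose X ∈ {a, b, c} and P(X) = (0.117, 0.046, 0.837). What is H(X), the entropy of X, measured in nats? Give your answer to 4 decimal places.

0.5416 nats

H(X) = −Σ p·ln p.
  −(0.117)·ln(0.117) = 0.25103
  −(0.046)·ln(0.046) = 0.14164
  −(0.837)·ln(0.837) = 0.14893
Sum: 0.25103 + 0.14164 + 0.14893 = 0.5416 nats.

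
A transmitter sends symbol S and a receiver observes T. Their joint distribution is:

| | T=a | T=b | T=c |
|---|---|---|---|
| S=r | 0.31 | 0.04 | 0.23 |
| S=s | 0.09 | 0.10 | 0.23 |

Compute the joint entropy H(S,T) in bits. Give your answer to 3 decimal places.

2.330 bits

H(S,T) = −Σ p(x,y)·log₂ p(x,y) over all 6 cells.
  cell (r,a): −0.31·log₂0.31 = 0.5238
  cell (r,b): −0.04·log₂0.04 = 0.1858
  cell (r,c): −0.23·log₂0.23 = 0.4877
  cell (s,a): −0.09·log₂0.09 = 0.3127
  cell (s,b): −0.10·log₂0.10 = 0.3322
  cell (s,c): −0.23·log₂0.23 = 0.4877
Sum = 2.330 bits.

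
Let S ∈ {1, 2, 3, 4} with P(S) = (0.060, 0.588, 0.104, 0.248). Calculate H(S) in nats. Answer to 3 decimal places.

H(S) = −Σ p·ln p.
  −(0.060)·ln(0.060) = 0.1688
  −(0.588)·ln(0.588) = 0.3122
  −(0.104)·ln(0.104) = 0.2354
  −(0.248)·ln(0.248) = 0.3458
Sum: 0.1688 + 0.3122 + 0.2354 + 0.3458 = 1.062 nats.

1.062 nats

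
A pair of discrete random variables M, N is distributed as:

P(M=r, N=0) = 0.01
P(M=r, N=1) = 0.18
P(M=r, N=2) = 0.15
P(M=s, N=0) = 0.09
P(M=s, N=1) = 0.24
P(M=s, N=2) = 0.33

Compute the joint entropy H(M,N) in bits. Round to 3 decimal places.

2.257 bits

H(M,N) = −Σ p(x,y)·log₂ p(x,y) over all 6 cells.
  cell (r,0): −0.01·log₂0.01 = 0.0664
  cell (r,1): −0.18·log₂0.18 = 0.4453
  cell (r,2): −0.15·log₂0.15 = 0.4105
  cell (s,0): −0.09·log₂0.09 = 0.3127
  cell (s,1): −0.24·log₂0.24 = 0.4941
  cell (s,2): −0.33·log₂0.33 = 0.5278
Sum = 2.257 bits.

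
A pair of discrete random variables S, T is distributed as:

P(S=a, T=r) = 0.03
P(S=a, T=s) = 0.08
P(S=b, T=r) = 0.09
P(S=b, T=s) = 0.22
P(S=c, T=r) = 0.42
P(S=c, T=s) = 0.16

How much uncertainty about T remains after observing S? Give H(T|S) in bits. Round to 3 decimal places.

0.855 bits

Marginals: p(S) = (0.1100, 0.3100, 0.5800), p(T) = (0.5400, 0.4600).
H(T|S) = Σ p(S) · H(T|S=·).
  S=a: p=0.1100, H(T|S=a) = 0.8454
  S=b: p=0.3100, H(T|S=b) = 0.8691
  S=c: p=0.5800, H(T|S=c) = 0.8498
Weighted sum = 0.855 bits.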